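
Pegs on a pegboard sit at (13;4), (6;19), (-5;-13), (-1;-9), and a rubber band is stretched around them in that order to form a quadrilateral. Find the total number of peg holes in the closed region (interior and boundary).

197

The shoelace formula gives twice the area as |[13·19 − 6·4] + [6·(-13) − (-5)·19] + [(-5)·(-9) − (-1)·(-13)] + [(-1)·4 − 13·(-9)]| = 385, so the area is 385/2.
Along each edge there are gcd(|Δx|,|Δy|)+1 lattice points, so counting each shared vertex once the boundary has gcd(7,15) + gcd(11,32) + gcd(4,4) + gcd(14,13) = 1+1+4+1 = 7.
Pick's theorem gives I = A − B/2 + 1 = 385/2 − 7/2 + 1 = 190, so the closed region contains I + B = 190 + 7 = 197 lattice points.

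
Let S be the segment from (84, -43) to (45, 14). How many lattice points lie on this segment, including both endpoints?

The number of lattice points on a segment between lattice points is gcd(|Δx|,|Δy|) + 1 = gcd(39,57) + 1 = 3 + 1 = 4.

4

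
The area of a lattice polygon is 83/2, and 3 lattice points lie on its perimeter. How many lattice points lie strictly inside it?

Pick's theorem A = I + B/2 − 1 rearranges to I = A − B/2 + 1 = 83/2 − 3/2 + 1 = 41.

41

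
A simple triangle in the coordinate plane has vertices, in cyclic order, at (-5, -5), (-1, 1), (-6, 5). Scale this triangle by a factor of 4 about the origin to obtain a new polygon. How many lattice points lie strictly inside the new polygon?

361

The shoelace formula gives twice the area as |((-5)·1 − (-1)·(-5)) + ((-1)·5 − (-6)·1) + ((-6)·(-5) − (-5)·5)| = 46, so the area is 23.
Along each edge there are gcd(|Δx|,|Δy|)+1 lattice points, so counting each shared vertex once the boundary has gcd(4,6) + gcd(5,4) + gcd(1,10) = 2+1+1 = 4.
Scaling by 4 multiplies the area by 4² = 16 (so the new area is 368) and multiplies the boundary lattice-point count by 4, giving 16.
By Pick's theorem, the interior count of the dilated polygon is 368 − 16/2 + 1 = 361.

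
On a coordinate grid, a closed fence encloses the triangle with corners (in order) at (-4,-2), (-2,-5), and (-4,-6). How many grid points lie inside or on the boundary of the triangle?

8

By the shoelace formula, twice the signed area is |[(-4)·(-5) − (-2)·(-2)] + [(-2)·(-6) − (-4)·(-5)] + [(-4)·(-2) − (-4)·(-6)]| = 8, so the area is 4.
Summing gcd(|Δx|,|Δy|) over the edges gives the boundary count: gcd(2,3) + gcd(2,1) + gcd(0,4) = 1+1+4 = 6.
Pick's theorem gives I = A − B/2 + 1 = 4 − 6/2 + 1 = 2, so the closed region contains I + B = 2 + 6 = 8 lattice points.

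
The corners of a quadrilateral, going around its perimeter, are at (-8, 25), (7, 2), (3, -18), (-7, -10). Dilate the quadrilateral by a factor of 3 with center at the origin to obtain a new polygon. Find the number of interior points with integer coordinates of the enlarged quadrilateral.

3292

By the shoelace formula, twice the signed area is |((-8)·2 − 7·25) + (7·(-18) − 3·2) + (3·(-10) − (-7)·(-18)) + ((-7)·25 − (-8)·(-10))| = 734, so the area is 367.
Along each edge there are gcd(|Δx|,|Δy|)+1 lattice points, so counting each shared vertex once the boundary has gcd(15,23) + gcd(4,20) + gcd(10,8) + gcd(1,35) = 1+4+2+1 = 8.
Scaling by 3 multiplies the area by 3² = 9 (so the new area is 3303) and multiplies the boundary lattice-point count by 3, giving 24.
By Pick's theorem, the interior count of the dilated polygon is 3303 − 24/2 + 1 = 3292.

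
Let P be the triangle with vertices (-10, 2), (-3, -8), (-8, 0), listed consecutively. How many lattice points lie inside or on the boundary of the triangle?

6

By the shoelace formula, twice the signed area is |((-10)·(-8) − (-3)·2) + ((-3)·0 − (-8)·(-8)) + ((-8)·2 − (-10)·0)| = 6, so the area is 3.
Along each edge there are gcd(|Δx|,|Δy|)+1 lattice points, so counting each shared vertex once the boundary has gcd(7,10) + gcd(5,8) + gcd(2,2) = 1+1+2 = 4.
Pick's theorem gives I = A − B/2 + 1 = 3 − 4/2 + 1 = 2, so the closed region contains I + B = 2 + 4 = 6 lattice points.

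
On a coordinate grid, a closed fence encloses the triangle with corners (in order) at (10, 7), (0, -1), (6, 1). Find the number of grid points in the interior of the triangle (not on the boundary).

12

Using the shoelace formula, 2A = |[10·(-1) − 0·7] + [0·1 − 6·(-1)] + [6·7 − 10·1]| = 28, so the area is 14.
The number of boundary lattice points is Σ gcd(|Δx|,|Δy|) = gcd(10,8) + gcd(6,2) + gcd(4,6) = 2+2+2 = 6.
By Pick's theorem A = I + B/2 − 1, so I = 14 − 6/2 + 1 = 12.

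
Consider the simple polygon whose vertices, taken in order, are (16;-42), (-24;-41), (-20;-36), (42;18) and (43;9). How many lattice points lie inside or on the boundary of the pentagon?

Using the shoelace formula, 2A = |(16·(-41) − (-24)·(-42)) + ((-24)·(-36) − (-20)·(-41)) + ((-20)·18 − 42·(-36)) + (42·9 − 43·18) + (43·(-42) − 16·9)| = 2814, so the area is 1407.
Along each edge there are gcd(|Δx|,|Δy|)+1 lattice points, so counting each shared vertex once the boundary has gcd(40,1) + gcd(4,5) + gcd(62,54) + gcd(1,9) + gcd(27,51) = 1+1+2+1+3 = 8.
Pick's theorem gives I = A − B/2 + 1 = 1407 − 8/2 + 1 = 1404, so the closed region contains I + B = 1404 + 8 = 1412 lattice points.

1412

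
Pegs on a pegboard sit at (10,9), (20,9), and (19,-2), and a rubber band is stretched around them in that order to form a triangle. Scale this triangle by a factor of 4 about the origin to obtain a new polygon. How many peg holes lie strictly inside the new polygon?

The shoelace formula gives twice the area as |[10·9 − 20·9] + [20·(-2) − 19·9] + [19·9 − 10·(-2)]| = 110, so the area is 55.
Along each edge there are gcd(|Δx|,|Δy|)+1 lattice points, so counting each shared vertex once the boundary has gcd(10,0) + gcd(1,11) + gcd(9,11) = 10+1+1 = 12.
Scaling by 4 multiplies the area by 4² = 16 (so the new area is 880) and multiplies the boundary lattice-point count by 4, giving 48.
By Pick's theorem, the interior count of the dilated polygon is 880 − 48/2 + 1 = 857.

857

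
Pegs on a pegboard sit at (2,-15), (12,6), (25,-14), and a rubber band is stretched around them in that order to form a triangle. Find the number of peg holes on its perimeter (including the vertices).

Summing gcd(|Δx|,|Δy|) over the edges gives the boundary count: gcd(10,21) + gcd(13,20) + gcd(23,1) = 1+1+1 = 3.

3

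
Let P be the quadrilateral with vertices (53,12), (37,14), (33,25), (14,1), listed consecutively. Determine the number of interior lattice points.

278

The shoelace formula gives twice the area as |(53·14 − 37·12) + (37·25 − 33·14) + (33·1 − 14·25) + (14·12 − 53·1)| = 559, so the area is 559/2.
Summing gcd(|Δx|,|Δy|) over the edges gives the boundary count: gcd(16,2) + gcd(4,11) + gcd(19,24) + gcd(39,11) = 2+1+1+1 = 5.
Pick's theorem gives I = A − B/2 + 1 = 559/2 − 5/2 + 1 = 278.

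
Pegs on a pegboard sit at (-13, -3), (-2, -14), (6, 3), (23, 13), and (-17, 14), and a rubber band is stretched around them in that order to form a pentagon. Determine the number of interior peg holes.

513

The shoelace formula gives twice the area as |[(-13)·(-14) − (-2)·(-3)] + [(-2)·3 − 6·(-14)] + [6·13 − 23·3] + [23·14 − (-17)·13] + [(-17)·(-3) − (-13)·14]| = 1039, so the area is 519.5.
Summing gcd(|Δx|,|Δy|) over the edges gives the boundary count: gcd(11,11) + gcd(8,17) + gcd(17,10) + gcd(40,1) + gcd(4,17) = 11+1+1+1+1 = 15.
By Pick's theorem A = I + B/2 − 1, so I = 519.5 − 15/2 + 1 = 513.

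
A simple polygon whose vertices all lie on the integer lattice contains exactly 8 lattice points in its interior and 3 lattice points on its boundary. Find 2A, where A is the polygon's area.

17

Pick's theorem states A = I + B/2 − 1, so A = 8 + 3/2 − 1 = 17/2.
Hence 2A = 17.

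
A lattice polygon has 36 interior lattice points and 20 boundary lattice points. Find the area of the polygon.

45

Pick's theorem states A = I + B/2 − 1, so A = 36 + 20/2 − 1 = 45.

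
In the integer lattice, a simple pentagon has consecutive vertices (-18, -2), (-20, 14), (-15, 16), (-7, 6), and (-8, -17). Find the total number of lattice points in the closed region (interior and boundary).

258

Using the shoelace formula, 2A = |((-18)·14 − (-20)·(-2)) + ((-20)·16 − (-15)·14) + ((-15)·6 − (-7)·16) + ((-7)·(-17) − (-8)·6) + ((-8)·(-2) − (-18)·(-17))| = 503, so the area is 251.5.
Summing gcd(|Δx|,|Δy|) over the edges gives the boundary count: gcd(2,16) + gcd(5,2) + gcd(8,10) + gcd(1,23) + gcd(10,15) = 2+1+2+1+5 = 11.
Pick's theorem gives I = A − B/2 + 1 = 251.5 − 11/2 + 1 = 247, so the closed region contains I + B = 247 + 11 = 258 lattice points.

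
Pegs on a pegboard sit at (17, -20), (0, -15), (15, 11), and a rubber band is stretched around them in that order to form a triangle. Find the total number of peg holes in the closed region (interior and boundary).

261

By the shoelace formula, twice the signed area is |(17·(-15) − 0·(-20)) + (0·11 − 15·(-15)) + (15·(-20) − 17·11)| = 517, so the area is 258.5.
Along each edge there are gcd(|Δx|,|Δy|)+1 lattice points, so counting each shared vertex once the boundary has gcd(17,5) + gcd(15,26) + gcd(2,31) = 1+1+1 = 3.
Pick's theorem gives I = A − B/2 + 1 = 258.5 − 3/2 + 1 = 258, so the closed region contains I + B = 258 + 3 = 261 lattice points.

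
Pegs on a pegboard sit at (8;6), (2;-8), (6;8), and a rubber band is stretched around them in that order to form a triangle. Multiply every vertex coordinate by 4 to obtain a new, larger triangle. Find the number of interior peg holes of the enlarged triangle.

Using the shoelace formula, 2A = |(8·(-8) − 2·6) + (2·8 − 6·(-8)) + (6·6 − 8·8)| = 40, so the area is 20.
Summing gcd(|Δx|,|Δy|) over the edges gives the boundary count: gcd(6,14) + gcd(4,16) + gcd(2,2) = 2+4+2 = 8.
Scaling by 4 multiplies the area by 4² = 16 (so the new area is 320) and multiplies the boundary lattice-point count by 4, giving 32.
By Pick's theorem, the interior count of the dilated polygon is 320 − 32/2 + 1 = 305.

305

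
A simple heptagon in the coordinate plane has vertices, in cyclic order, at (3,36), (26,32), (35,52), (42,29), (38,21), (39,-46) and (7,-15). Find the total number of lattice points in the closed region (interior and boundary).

By the shoelace formula, twice the signed area is |[3·32 − 26·36] + [26·52 − 35·32] + [35·29 − 42·52] + [42·21 − 38·29] + [38·(-46) − 39·21] + [39·(-15) − 7·(-46)] + [7·36 − 3·(-15)]| = 4530, so the area is 2265.
Along each edge there are gcd(|Δx|,|Δy|)+1 lattice points, so counting each shared vertex once the boundary has gcd(23,4) + gcd(9,20) + gcd(7,23) + gcd(4,8) + gcd(1,67) + gcd(32,31) + gcd(4,51) = 1+1+1+4+1+1+1 = 10.
Pick's theorem gives I = A − B/2 + 1 = 2265 − 10/2 + 1 = 2261, so the closed region contains I + B = 2261 + 10 = 2271 lattice points.

2271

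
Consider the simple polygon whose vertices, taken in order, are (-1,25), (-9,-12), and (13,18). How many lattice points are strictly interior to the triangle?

By the shoelace formula, twice the signed area is |[(-1)·(-12) − (-9)·25] + [(-9)·18 − 13·(-12)] + [13·25 − (-1)·18]| = 574, so the area is 287.
Summing gcd(|Δx|,|Δy|) over the edges gives the boundary count: gcd(8,37) + gcd(22,30) + gcd(14,7) = 1+2+7 = 10.
By Pick's theorem A = I + B/2 − 1, so I = 287 − 10/2 + 1 = 283.

283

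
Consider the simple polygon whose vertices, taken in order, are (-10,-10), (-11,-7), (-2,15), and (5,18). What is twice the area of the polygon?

By the shoelace formula, twice the signed area is |((-10)·(-7) − (-11)·(-10)) + ((-11)·15 − (-2)·(-7)) + ((-2)·18 − 5·15) + (5·(-10) − (-10)·18)| = 200, so the area is 100.

200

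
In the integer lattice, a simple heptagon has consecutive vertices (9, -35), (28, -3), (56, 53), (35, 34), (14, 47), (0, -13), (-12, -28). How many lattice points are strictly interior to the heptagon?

Using the shoelace formula, 2A = |(9·(-3) − 28·(-35)) + (28·53 − 56·(-3)) + (56·34 − 35·53) + (35·47 − 14·34) + (14·(-13) − 0·47) + (0·(-28) − (-12)·(-13)) + ((-12)·(-35) − 9·(-28))| = 4157, so the area is 2078.5.
Summing gcd(|Δx|,|Δy|) over the edges gives the boundary count: gcd(19,32) + gcd(28,56) + gcd(21,19) + gcd(21,13) + gcd(14,60) + gcd(12,15) + gcd(21,7) = 1+28+1+1+2+3+7 = 43.
By Pick's theorem A = I + B/2 − 1, so I = 2078.5 − 43/2 + 1 = 2058.

2058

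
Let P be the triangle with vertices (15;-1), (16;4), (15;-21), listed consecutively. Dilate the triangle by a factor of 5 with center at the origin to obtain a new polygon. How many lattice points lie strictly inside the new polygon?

196

Using the shoelace formula, 2A = |(15·4 − 16·(-1)) + (16·(-21) − 15·4) + (15·(-1) − 15·(-21))| = 20, so the area is 10.
Summing gcd(|Δx|,|Δy|) over the edges gives the boundary count: gcd(1,5) + gcd(1,25) + gcd(0,20) = 1+1+20 = 22.
Scaling by 5 multiplies the area by 5² = 25 (so the new area is 250) and multiplies the boundary lattice-point count by 5, giving 110.
By Pick's theorem, the interior count of the dilated polygon is 250 − 110/2 + 1 = 196.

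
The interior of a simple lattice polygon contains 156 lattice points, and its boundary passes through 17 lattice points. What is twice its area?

Pick's theorem states A = I + B/2 − 1, so A = 156 + 17/2 − 1 = 327/2.
Hence 2A = 327.

327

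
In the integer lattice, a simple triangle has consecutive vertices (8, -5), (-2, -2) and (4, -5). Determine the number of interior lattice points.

3

The shoelace formula gives twice the area as |[8·(-2) − (-2)·(-5)] + [(-2)·(-5) − 4·(-2)] + [4·(-5) − 8·(-5)]| = 12, so the area is 6.
The number of boundary lattice points is Σ gcd(|Δx|,|Δy|) = gcd(10,3) + gcd(6,3) + gcd(4,0) = 1+3+4 = 8.
Pick's theorem gives I = A − B/2 + 1 = 6 − 8/2 + 1 = 3.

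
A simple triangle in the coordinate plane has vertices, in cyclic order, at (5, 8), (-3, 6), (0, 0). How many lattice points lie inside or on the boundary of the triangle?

By the shoelace formula, twice the signed area is |(5·6 − (-3)·8) + ((-3)·0 − 0·6) + (0·8 − 5·0)| = 54, so the area is 27.
The number of boundary lattice points is Σ gcd(|Δx|,|Δy|) = gcd(8,2) + gcd(3,6) + gcd(5,8) = 2+3+1 = 6.
Pick's theorem gives I = A − B/2 + 1 = 27 − 6/2 + 1 = 25, so the closed region contains I + B = 25 + 6 = 31 lattice points.

31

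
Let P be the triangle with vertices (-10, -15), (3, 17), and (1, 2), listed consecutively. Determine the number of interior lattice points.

Using the shoelace formula, 2A = |((-10)·17 − 3·(-15)) + (3·2 − 1·17) + (1·(-15) − (-10)·2)| = 131, so the area is 131/2.
Along each edge there are gcd(|Δx|,|Δy|)+1 lattice points, so counting each shared vertex once the boundary has gcd(13,32) + gcd(2,15) + gcd(11,17) = 1+1+1 = 3.
By Pick's theorem A = I + B/2 − 1, so I = 131/2 − 3/2 + 1 = 65.

65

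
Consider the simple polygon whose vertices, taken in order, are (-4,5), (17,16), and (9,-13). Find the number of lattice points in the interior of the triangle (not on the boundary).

Using the shoelace formula, 2A = |[(-4)·16 − 17·5] + [17·(-13) − 9·16] + [9·5 − (-4)·(-13)]| = 521, so the area is 260.5.
Along each edge there are gcd(|Δx|,|Δy|)+1 lattice points, so counting each shared vertex once the boundary has gcd(21,11) + gcd(8,29) + gcd(13,18) = 1+1+1 = 3.
By Pick's theorem A = I + B/2 − 1, so I = 260.5 − 3/2 + 1 = 260.

260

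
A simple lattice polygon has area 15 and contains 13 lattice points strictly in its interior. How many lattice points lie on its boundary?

Pick's theorem gives A = I + B/2 − 1, so B = 2(A − I + 1) = 2(15 − 13 + 1) = 6.

6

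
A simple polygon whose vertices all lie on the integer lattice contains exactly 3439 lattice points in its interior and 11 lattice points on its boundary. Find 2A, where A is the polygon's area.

By Pick's theorem, A = I + B/2 − 1 = 3439 + 11/2 − 1 = 6887/2.
Hence 2A = 6887.

6887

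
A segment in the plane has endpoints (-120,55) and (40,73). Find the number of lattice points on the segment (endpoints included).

3

The number of lattice points on a segment between lattice points is gcd(|Δx|,|Δy|) + 1 = gcd(160,18) + 1 = 2 + 1 = 3.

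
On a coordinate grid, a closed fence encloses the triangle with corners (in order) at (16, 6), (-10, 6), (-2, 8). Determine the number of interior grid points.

The shoelace formula gives twice the area as |[16·6 − (-10)·6] + [(-10)·8 − (-2)·6] + [(-2)·6 − 16·8]| = 52, so the area is 26.
Along each edge there are gcd(|Δx|,|Δy|)+1 lattice points, so counting each shared vertex once the boundary has gcd(26,0) + gcd(8,2) + gcd(18,2) = 26+2+2 = 30.
Pick's theorem gives I = A − B/2 + 1 = 26 − 30/2 + 1 = 12.

12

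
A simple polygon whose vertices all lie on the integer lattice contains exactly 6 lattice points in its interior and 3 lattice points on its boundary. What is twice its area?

13

Pick's theorem states A = I + B/2 − 1, so A = 6 + 3/2 − 1 = 13/2.
Hence 2A = 13.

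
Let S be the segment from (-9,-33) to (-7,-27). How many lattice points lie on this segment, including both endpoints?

The number of lattice points on a segment between lattice points is gcd(|Δx|,|Δy|) + 1 = gcd(2,6) + 1 = 2 + 1 = 3.

3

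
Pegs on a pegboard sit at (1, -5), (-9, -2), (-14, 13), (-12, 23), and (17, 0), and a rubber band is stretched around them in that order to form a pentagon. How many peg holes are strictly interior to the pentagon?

By the shoelace formula, twice the signed area is |(1·(-2) − (-9)·(-5)) + ((-9)·13 − (-14)·(-2)) + ((-14)·23 − (-12)·13) + ((-12)·0 − 17·23) + (17·(-5) − 1·0)| = 834, so the area is 417.
Summing gcd(|Δx|,|Δy|) over the edges gives the boundary count: gcd(10,3) + gcd(5,15) + gcd(2,10) + gcd(29,23) + gcd(16,5) = 1+5+2+1+1 = 10.
Pick's theorem gives I = A − B/2 + 1 = 417 − 10/2 + 1 = 413.

413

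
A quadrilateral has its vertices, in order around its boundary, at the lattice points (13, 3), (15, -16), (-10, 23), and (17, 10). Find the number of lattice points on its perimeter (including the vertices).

The number of boundary lattice points is Σ gcd(|Δx|,|Δy|) = gcd(2,19) + gcd(25,39) + gcd(27,13) + gcd(4,7) = 1+1+1+1 = 4.

4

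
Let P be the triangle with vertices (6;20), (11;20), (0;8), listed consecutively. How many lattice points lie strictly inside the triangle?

25

Using the shoelace formula, 2A = |[6·20 − 11·20] + [11·8 − 0·20] + [0·20 − 6·8]| = 60, so the area is 30.
Along each edge there are gcd(|Δx|,|Δy|)+1 lattice points, so counting each shared vertex once the boundary has gcd(5,0) + gcd(11,12) + gcd(6,12) = 5+1+6 = 12.
By Pick's theorem A = I + B/2 − 1, so I = 30 − 12/2 + 1 = 25.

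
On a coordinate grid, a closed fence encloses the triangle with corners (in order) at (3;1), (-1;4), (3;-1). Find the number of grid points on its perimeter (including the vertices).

4

Along each edge there are gcd(|Δx|,|Δy|)+1 lattice points, so counting each shared vertex once the boundary has gcd(4,3) + gcd(4,5) + gcd(0,2) = 1+1+2 = 4.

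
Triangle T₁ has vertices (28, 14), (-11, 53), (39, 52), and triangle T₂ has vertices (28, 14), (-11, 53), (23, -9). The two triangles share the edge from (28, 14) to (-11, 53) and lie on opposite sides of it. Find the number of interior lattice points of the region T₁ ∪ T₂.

The union is the simple quadrilateral with vertices (28, 14), (39, 52), (-11, 53), (23, -9) in order.
The shoelace formula gives twice the area as |[28·52 − 39·14] + [39·53 − (-11)·52] + [(-11)·(-9) − 23·53] + [23·14 − 28·(-9)]| = 3003, so the area is 1501.5.
Along each edge there are gcd(|Δx|,|Δy|)+1 lattice points, so counting each shared vertex once the boundary has gcd(11,38) + gcd(50,1) + gcd(34,62) + gcd(5,23) = 1+1+2+1 = 5.
By Pick's theorem I = A − B/2 + 1 = 1501.5 − 5/2 + 1 = 1500.

1500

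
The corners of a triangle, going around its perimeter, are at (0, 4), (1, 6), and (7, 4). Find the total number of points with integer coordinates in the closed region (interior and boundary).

13

The shoelace formula gives twice the area as |(0·6 − 1·4) + (1·4 − 7·6) + (7·4 − 0·4)| = 14, so the area is 7.
The number of boundary lattice points is Σ gcd(|Δx|,|Δy|) = gcd(1,2) + gcd(6,2) + gcd(7,0) = 1+2+7 = 10.
Pick's theorem gives I = A − B/2 + 1 = 7 − 10/2 + 1 = 3, so the closed region contains I + B = 3 + 10 = 13 lattice points.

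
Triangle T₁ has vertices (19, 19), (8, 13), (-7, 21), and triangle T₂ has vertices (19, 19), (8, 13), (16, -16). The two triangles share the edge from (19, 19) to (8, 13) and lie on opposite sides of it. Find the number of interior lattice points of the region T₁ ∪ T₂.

The union is the simple quadrilateral with vertices (19, 19), (-7, 21), (8, 13), (16, -16) in order.
Using the shoelace formula, 2A = |(19·21 − (-7)·19) + ((-7)·13 − 8·21) + (8·(-16) − 16·13) + (16·19 − 19·(-16))| = 545, so the area is 545/2.
Along each edge there are gcd(|Δx|,|Δy|)+1 lattice points, so counting each shared vertex once the boundary has gcd(26,2) + gcd(15,8) + gcd(8,29) + gcd(3,35) = 2+1+1+1 = 5.
By Pick's theorem I = A − B/2 + 1 = 545/2 − 5/2 + 1 = 271.

271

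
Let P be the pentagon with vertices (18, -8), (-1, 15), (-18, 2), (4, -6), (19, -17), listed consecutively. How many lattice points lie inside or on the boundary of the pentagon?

By the shoelace formula, twice the signed area is |[18·15 − (-1)·(-8)] + [(-1)·2 − (-18)·15] + [(-18)·(-6) − 4·2] + [4·(-17) − 19·(-6)] + [19·(-8) − 18·(-17)]| = 830, so the area is 415.
Summing gcd(|Δx|,|Δy|) over the edges gives the boundary count: gcd(19,23) + gcd(17,13) + gcd(22,8) + gcd(15,11) + gcd(1,9) = 1+1+2+1+1 = 6.
Pick's theorem gives I = A − B/2 + 1 = 415 − 6/2 + 1 = 413, so the closed region contains I + B = 413 + 6 = 419 lattice points.

419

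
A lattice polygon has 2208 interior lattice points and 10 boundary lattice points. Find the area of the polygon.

2212

Pick's theorem states A = I + B/2 − 1, so A = 2208 + 10/2 − 1 = 2212.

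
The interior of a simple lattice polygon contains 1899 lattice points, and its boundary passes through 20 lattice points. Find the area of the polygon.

Pick's theorem states A = I + B/2 − 1, so A = 1899 + 20/2 − 1 = 1908.

1908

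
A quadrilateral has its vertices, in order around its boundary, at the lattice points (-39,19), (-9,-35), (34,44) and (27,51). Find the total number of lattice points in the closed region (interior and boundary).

2698

By the shoelace formula, twice the signed area is |((-39)·(-35) − (-9)·19) + ((-9)·44 − 34·(-35)) + (34·51 − 27·44) + (27·19 − (-39)·51)| = 5378, so the area is 2689.
Summing gcd(|Δx|,|Δy|) over the edges gives the boundary count: gcd(30,54) + gcd(43,79) + gcd(7,7) + gcd(66,32) = 6+1+7+2 = 16.
Pick's theorem gives I = A − B/2 + 1 = 2689 − 16/2 + 1 = 2682, so the closed region contains I + B = 2682 + 16 = 2698 lattice points.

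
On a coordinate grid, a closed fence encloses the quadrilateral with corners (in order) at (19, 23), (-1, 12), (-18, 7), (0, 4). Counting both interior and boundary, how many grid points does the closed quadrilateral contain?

By the shoelace formula, twice the signed area is |(19·12 − (-1)·23) + ((-1)·7 − (-18)·12) + ((-18)·4 − 0·7) + (0·23 − 19·4)| = 312, so the area is 156.
Summing gcd(|Δx|,|Δy|) over the edges gives the boundary count: gcd(20,11) + gcd(17,5) + gcd(18,3) + gcd(19,19) = 1+1+3+19 = 24.
Pick's theorem gives I = A − B/2 + 1 = 156 − 24/2 + 1 = 145, so the closed region contains I + B = 145 + 24 = 169 lattice points.

169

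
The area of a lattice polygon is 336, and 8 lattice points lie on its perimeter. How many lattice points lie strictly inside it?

Pick's theorem A = I + B/2 − 1 rearranges to I = A − B/2 + 1 = 336 − 8/2 + 1 = 333.

333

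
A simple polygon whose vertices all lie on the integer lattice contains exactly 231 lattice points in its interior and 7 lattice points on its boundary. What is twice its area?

By Pick's theorem, A = I + B/2 − 1 = 231 + 7/2 − 1 = 467/2.
Hence 2A = 467.

467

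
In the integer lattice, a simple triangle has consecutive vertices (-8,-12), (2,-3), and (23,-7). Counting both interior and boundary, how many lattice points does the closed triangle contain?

117

By the shoelace formula, twice the signed area is |[(-8)·(-3) − 2·(-12)] + [2·(-7) − 23·(-3)] + [23·(-12) − (-8)·(-7)]| = 229, so the area is 114.5.
Summing gcd(|Δx|,|Δy|) over the edges gives the boundary count: gcd(10,9) + gcd(21,4) + gcd(31,5) = 1+1+1 = 3.
Pick's theorem gives I = A − B/2 + 1 = 114.5 − 3/2 + 1 = 114, so the closed region contains I + B = 114 + 3 = 117 lattice points.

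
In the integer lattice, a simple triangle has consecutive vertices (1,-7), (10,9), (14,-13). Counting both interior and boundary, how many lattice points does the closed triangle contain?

The shoelace formula gives twice the area as |[1·9 − 10·(-7)] + [10·(-13) − 14·9] + [14·(-7) − 1·(-13)]| = 262, so the area is 131.
Along each edge there are gcd(|Δx|,|Δy|)+1 lattice points, so counting each shared vertex once the boundary has gcd(9,16) + gcd(4,22) + gcd(13,6) = 1+2+1 = 4.
Pick's theorem gives I = A − B/2 + 1 = 131 − 4/2 + 1 = 130, so the closed region contains I + B = 130 + 4 = 134 lattice points.

134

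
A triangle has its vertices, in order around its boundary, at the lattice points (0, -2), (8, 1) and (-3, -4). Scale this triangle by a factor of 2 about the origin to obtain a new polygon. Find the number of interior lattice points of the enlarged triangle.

The shoelace formula gives twice the area as |(0·1 − 8·(-2)) + (8·(-4) − (-3)·1) + ((-3)·(-2) − 0·(-4))| = 7, so the area is 3.5.
Along each edge there are gcd(|Δx|,|Δy|)+1 lattice points, so counting each shared vertex once the boundary has gcd(8,3) + gcd(11,5) + gcd(3,2) = 1+1+1 = 3.
Scaling by 2 multiplies the area by 2² = 4 (so the new area is 14) and multiplies the boundary lattice-point count by 2, giving 6.
By Pick's theorem, the interior count of the dilated polygon is 14 − 6/2 + 1 = 12.

12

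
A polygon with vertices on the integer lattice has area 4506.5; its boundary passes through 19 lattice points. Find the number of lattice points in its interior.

Pick's theorem A = I + B/2 − 1 rearranges to I = A − B/2 + 1 = 4506.5 − 19/2 + 1 = 4498.

4498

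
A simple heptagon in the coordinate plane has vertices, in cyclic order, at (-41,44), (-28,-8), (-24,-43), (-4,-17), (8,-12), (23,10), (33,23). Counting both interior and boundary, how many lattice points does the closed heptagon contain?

2982

By the shoelace formula, twice the signed area is |[(-41)·(-8) − (-28)·44] + [(-28)·(-43) − (-24)·(-8)] + [(-24)·(-17) − (-4)·(-43)] + [(-4)·(-12) − 8·(-17)] + [8·10 − 23·(-12)] + [23·23 − 33·10] + [33·44 − (-41)·23]| = 5942, so the area is 2971.
Summing gcd(|Δx|,|Δy|) over the edges gives the boundary count: gcd(13,52) + gcd(4,35) + gcd(20,26) + gcd(12,5) + gcd(15,22) + gcd(10,13) + gcd(74,21) = 13+1+2+1+1+1+1 = 20.
Pick's theorem gives I = A − B/2 + 1 = 2971 − 20/2 + 1 = 2962, so the closed region contains I + B = 2962 + 20 = 2982 lattice points.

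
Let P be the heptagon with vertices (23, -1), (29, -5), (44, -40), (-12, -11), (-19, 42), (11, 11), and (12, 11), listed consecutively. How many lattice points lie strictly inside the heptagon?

1820

Using the shoelace formula, 2A = |(23·(-5) − 29·(-1)) + (29·(-40) − 44·(-5)) + (44·(-11) − (-12)·(-40)) + ((-12)·42 − (-19)·(-11)) + ((-19)·11 − 11·42) + (11·11 − 12·11) + (12·(-1) − 23·11)| = 3650, so the area is 1825.
The number of boundary lattice points is Σ gcd(|Δx|,|Δy|) = gcd(6,4) + gcd(15,35) + gcd(56,29) + gcd(7,53) + gcd(30,31) + gcd(1,0) + gcd(11,12) = 2+5+1+1+1+1+1 = 12.
Pick's theorem gives I = A − B/2 + 1 = 1825 − 12/2 + 1 = 1820.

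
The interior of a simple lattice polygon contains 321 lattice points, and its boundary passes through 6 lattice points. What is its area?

By Pick's theorem, A = I + B/2 − 1 = 321 + 6/2 − 1 = 323.

323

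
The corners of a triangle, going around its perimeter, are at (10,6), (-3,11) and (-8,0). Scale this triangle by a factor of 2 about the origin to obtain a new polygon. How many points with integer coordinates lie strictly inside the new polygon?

329

By the shoelace formula, twice the signed area is |[10·11 − (-3)·6] + [(-3)·0 − (-8)·11] + [(-8)·6 − 10·0]| = 168, so the area is 84.
Along each edge there are gcd(|Δx|,|Δy|)+1 lattice points, so counting each shared vertex once the boundary has gcd(13,5) + gcd(5,11) + gcd(18,6) = 1+1+6 = 8.
Scaling by 2 multiplies the area by 2² = 4 (so the new area is 336) and multiplies the boundary lattice-point count by 2, giving 16.
By Pick's theorem, the interior count of the dilated polygon is 336 − 16/2 + 1 = 329.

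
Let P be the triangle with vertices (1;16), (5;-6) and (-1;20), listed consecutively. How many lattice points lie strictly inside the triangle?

12

Using the shoelace formula, 2A = |[1·(-6) − 5·16] + [5·20 − (-1)·(-6)] + [(-1)·16 − 1·20]| = 28, so the area is 14.
The number of boundary lattice points is Σ gcd(|Δx|,|Δy|) = gcd(4,22) + gcd(6,26) + gcd(2,4) = 2+2+2 = 6.
Pick's theorem gives I = A − B/2 + 1 = 14 − 6/2 + 1 = 12.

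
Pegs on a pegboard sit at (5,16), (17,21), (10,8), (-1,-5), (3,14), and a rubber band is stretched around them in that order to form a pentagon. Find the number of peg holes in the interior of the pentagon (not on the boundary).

Using the shoelace formula, 2A = |[5·21 − 17·16] + [17·8 − 10·21] + [10·(-5) − (-1)·8] + [(-1)·14 − 3·(-5)] + [3·16 − 5·14]| = 304, so the area is 152.
The number of boundary lattice points is Σ gcd(|Δx|,|Δy|) = gcd(12,5) + gcd(7,13) + gcd(11,13) + gcd(4,19) + gcd(2,2) = 1+1+1+1+2 = 6.
By Pick's theorem A = I + B/2 − 1, so I = 152 − 6/2 + 1 = 150.

150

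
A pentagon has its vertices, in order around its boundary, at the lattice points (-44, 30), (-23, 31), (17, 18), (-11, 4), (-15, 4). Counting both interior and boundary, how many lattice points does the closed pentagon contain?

By the shoelace formula, twice the signed area is |[(-44)·31 − (-23)·30] + [(-23)·18 − 17·31] + [17·4 − (-11)·18] + [(-11)·4 − (-15)·4] + [(-15)·30 − (-44)·4]| = 1607, so the area is 1607/2.
Summing gcd(|Δx|,|Δy|) over the edges gives the boundary count: gcd(21,1) + gcd(40,13) + gcd(28,14) + gcd(4,0) + gcd(29,26) = 1+1+14+4+1 = 21.
Pick's theorem gives I = A − B/2 + 1 = 1607/2 − 21/2 + 1 = 794, so the closed region contains I + B = 794 + 21 = 815 lattice points.

815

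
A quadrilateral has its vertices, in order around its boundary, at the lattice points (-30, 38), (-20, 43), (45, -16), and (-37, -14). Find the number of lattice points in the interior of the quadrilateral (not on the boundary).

Using the shoelace formula, 2A = |[(-30)·43 − (-20)·38] + [(-20)·(-16) − 45·43] + [45·(-14) − (-37)·(-16)] + [(-37)·38 − (-30)·(-14)]| = 5193, so the area is 2596.5.
Along each edge there are gcd(|Δx|,|Δy|)+1 lattice points, so counting each shared vertex once the boundary has gcd(10,5) + gcd(65,59) + gcd(82,2) + gcd(7,52) = 5+1+2+1 = 9.
Pick's theorem gives I = A − B/2 + 1 = 2596.5 − 9/2 + 1 = 2593.

2593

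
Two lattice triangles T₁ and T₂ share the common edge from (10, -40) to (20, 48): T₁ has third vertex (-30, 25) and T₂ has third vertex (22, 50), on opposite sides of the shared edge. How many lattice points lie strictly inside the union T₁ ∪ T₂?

The union is the simple quadrilateral with vertices (10, -40), (-30, 25), (20, 48), (22, 50) in order.
Using the shoelace formula, 2A = |[10·25 − (-30)·(-40)] + [(-30)·48 − 20·25] + [20·50 − 22·48] + [22·(-40) − 10·50]| = 4326, so the area is 2163.
Summing gcd(|Δx|,|Δy|) over the edges gives the boundary count: gcd(40,65) + gcd(50,23) + gcd(2,2) + gcd(12,90) = 5+1+2+6 = 14.
By Pick's theorem I = A − B/2 + 1 = 2163 − 14/2 + 1 = 2157.

2157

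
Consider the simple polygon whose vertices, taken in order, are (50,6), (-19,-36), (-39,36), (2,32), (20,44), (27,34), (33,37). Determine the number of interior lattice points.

3956

The shoelace formula gives twice the area as |[50·(-36) − (-19)·6] + [(-19)·36 − (-39)·(-36)] + [(-39)·32 − 2·36] + [2·44 − 20·32] + [20·34 − 27·44] + [27·37 − 33·34] + [33·6 − 50·37]| = 7929, so the area is 3964.5.
Along each edge there are gcd(|Δx|,|Δy|)+1 lattice points, so counting each shared vertex once the boundary has gcd(69,42) + gcd(20,72) + gcd(41,4) + gcd(18,12) + gcd(7,10) + gcd(6,3) + gcd(17,31) = 3+4+1+6+1+3+1 = 19.
Pick's theorem gives I = A − B/2 + 1 = 3964.5 − 19/2 + 1 = 3956.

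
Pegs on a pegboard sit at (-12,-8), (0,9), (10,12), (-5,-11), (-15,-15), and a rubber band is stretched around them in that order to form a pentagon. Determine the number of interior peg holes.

197

By the shoelace formula, twice the signed area is |[(-12)·9 − 0·(-8)] + [0·12 − 10·9] + [10·(-11) − (-5)·12] + [(-5)·(-15) − (-15)·(-11)] + [(-15)·(-8) − (-12)·(-15)]| = 398, so the area is 199.
The number of boundary lattice points is Σ gcd(|Δx|,|Δy|) = gcd(12,17) + gcd(10,3) + gcd(15,23) + gcd(10,4) + gcd(3,7) = 1+1+1+2+1 = 6.
Pick's theorem gives I = A − B/2 + 1 = 199 − 6/2 + 1 = 197.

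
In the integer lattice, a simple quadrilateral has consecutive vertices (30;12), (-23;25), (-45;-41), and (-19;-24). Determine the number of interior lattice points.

The shoelace formula gives twice the area as |(30·25 − (-23)·12) + ((-23)·(-41) − (-45)·25) + ((-45)·(-24) − (-19)·(-41)) + ((-19)·12 − 30·(-24))| = 3887, so the area is 1943.5.
Summing gcd(|Δx|,|Δy|) over the edges gives the boundary count: gcd(53,13) + gcd(22,66) + gcd(26,17) + gcd(49,36) = 1+22+1+1 = 25.
Pick's theorem gives I = A − B/2 + 1 = 1943.5 − 25/2 + 1 = 1932.

1932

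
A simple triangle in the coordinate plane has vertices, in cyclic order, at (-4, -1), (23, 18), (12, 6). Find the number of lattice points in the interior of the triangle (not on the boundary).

The shoelace formula gives twice the area as |((-4)·18 − 23·(-1)) + (23·6 − 12·18) + (12·(-1) − (-4)·6)| = 115, so the area is 57.5.
Along each edge there are gcd(|Δx|,|Δy|)+1 lattice points, so counting each shared vertex once the boundary has gcd(27,19) + gcd(11,12) + gcd(16,7) = 1+1+1 = 3.
By Pick's theorem A = I + B/2 − 1, so I = 57.5 − 3/2 + 1 = 57.

57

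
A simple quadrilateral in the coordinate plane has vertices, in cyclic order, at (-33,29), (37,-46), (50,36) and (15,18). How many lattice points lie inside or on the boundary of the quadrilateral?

2738

The shoelace formula gives twice the area as |((-33)·(-46) − 37·29) + (37·36 − 50·(-46)) + (50·18 − 15·36) + (15·29 − (-33)·18)| = 5466, so the area is 2733.
The number of boundary lattice points is Σ gcd(|Δx|,|Δy|) = gcd(70,75) + gcd(13,82) + gcd(35,18) + gcd(48,11) = 5+1+1+1 = 8.
Pick's theorem gives I = A − B/2 + 1 = 2733 − 8/2 + 1 = 2730, so the closed region contains I + B = 2730 + 8 = 2738 lattice points.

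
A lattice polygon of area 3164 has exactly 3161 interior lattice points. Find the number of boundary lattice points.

8

Pick's theorem gives A = I + B/2 − 1, so B = 2(A − I + 1) = 2(3164 − 3161 + 1) = 8.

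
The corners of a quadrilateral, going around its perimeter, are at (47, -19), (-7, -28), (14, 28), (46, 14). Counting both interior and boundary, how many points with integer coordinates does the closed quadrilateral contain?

1949

By the shoelace formula, twice the signed area is |[47·(-28) − (-7)·(-19)] + [(-7)·28 − 14·(-28)] + [14·14 − 46·28] + [46·(-19) − 47·14]| = 3877, so the area is 1938.5.
Summing gcd(|Δx|,|Δy|) over the edges gives the boundary count: gcd(54,9) + gcd(21,56) + gcd(32,14) + gcd(1,33) = 9+7+2+1 = 19.
Pick's theorem gives I = A − B/2 + 1 = 1938.5 − 19/2 + 1 = 1930, so the closed region contains I + B = 1930 + 19 = 1949 lattice points.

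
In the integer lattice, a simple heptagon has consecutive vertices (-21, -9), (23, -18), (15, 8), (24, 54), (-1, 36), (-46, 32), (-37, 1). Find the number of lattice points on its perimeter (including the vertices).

9

The number of boundary lattice points is Σ gcd(|Δx|,|Δy|) = gcd(44,9) + gcd(8,26) + gcd(9,46) + gcd(25,18) + gcd(45,4) + gcd(9,31) + gcd(16,10) = 1+2+1+1+1+1+2 = 9.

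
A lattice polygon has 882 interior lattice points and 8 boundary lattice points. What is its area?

By Pick's theorem, A = I + B/2 − 1 = 882 + 8/2 − 1 = 885.

885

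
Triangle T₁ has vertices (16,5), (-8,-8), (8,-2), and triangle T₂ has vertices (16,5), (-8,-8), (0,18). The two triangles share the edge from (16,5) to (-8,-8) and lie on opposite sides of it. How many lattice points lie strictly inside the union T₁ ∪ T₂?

The union is the simple quadrilateral with vertices (16,5), (8,-2), (-8,-8), (0,18) in order.
By the shoelace formula, twice the signed area is |(16·(-2) − 8·5) + (8·(-8) − (-8)·(-2)) + ((-8)·18 − 0·(-8)) + (0·5 − 16·18)| = 584, so the area is 292.
The number of boundary lattice points is Σ gcd(|Δx|,|Δy|) = gcd(8,7) + gcd(16,6) + gcd(8,26) + gcd(16,13) = 1+2+2+1 = 6.
By Pick's theorem I = A − B/2 + 1 = 292 − 6/2 + 1 = 290.

290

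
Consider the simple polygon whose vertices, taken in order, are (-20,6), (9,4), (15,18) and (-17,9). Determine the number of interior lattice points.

241

Using the shoelace formula, 2A = |[(-20)·4 − 9·6] + [9·18 − 15·4] + [15·9 − (-17)·18] + [(-17)·6 − (-20)·9]| = 487, so the area is 487/2.
Summing gcd(|Δx|,|Δy|) over the edges gives the boundary count: gcd(29,2) + gcd(6,14) + gcd(32,9) + gcd(3,3) = 1+2+1+3 = 7.
By Pick's theorem A = I + B/2 − 1, so I = 487/2 − 7/2 + 1 = 241.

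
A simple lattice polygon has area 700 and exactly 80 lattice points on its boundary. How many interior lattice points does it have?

From Pick's theorem, I = A − B/2 + 1 = 700 − 80/2 + 1 = 661.

661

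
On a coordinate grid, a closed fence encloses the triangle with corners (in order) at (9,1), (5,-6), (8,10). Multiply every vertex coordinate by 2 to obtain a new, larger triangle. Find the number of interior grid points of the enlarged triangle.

84

By the shoelace formula, twice the signed area is |[9·(-6) − 5·1] + [5·10 − 8·(-6)] + [8·1 − 9·10]| = 43, so the area is 43/2.
The number of boundary lattice points is Σ gcd(|Δx|,|Δy|) = gcd(4,7) + gcd(3,16) + gcd(1,9) = 1+1+1 = 3.
Scaling by 2 multiplies the area by 2² = 4 (so the new area is 86) and multiplies the boundary lattice-point count by 2, giving 6.
By Pick's theorem, the interior count of the dilated polygon is 86 − 6/2 + 1 = 84.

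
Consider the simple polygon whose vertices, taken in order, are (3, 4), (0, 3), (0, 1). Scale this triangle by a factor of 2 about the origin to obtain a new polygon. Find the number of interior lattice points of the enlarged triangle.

7

The shoelace formula gives twice the area as |(3·3 − 0·4) + (0·1 − 0·3) + (0·4 − 3·1)| = 6, so the area is 3.
Summing gcd(|Δx|,|Δy|) over the edges gives the boundary count: gcd(3,1) + gcd(0,2) + gcd(3,3) = 1+2+3 = 6.
Scaling by 2 multiplies the area by 2² = 4 (so the new area is 12) and multiplies the boundary lattice-point count by 2, giving 12.
By Pick's theorem, the interior count of the dilated polygon is 12 − 12/2 + 1 = 7.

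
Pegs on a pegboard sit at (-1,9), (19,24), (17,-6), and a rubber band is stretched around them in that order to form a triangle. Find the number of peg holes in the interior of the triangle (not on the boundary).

By the shoelace formula, twice the signed area is |[(-1)·24 − 19·9] + [19·(-6) − 17·24] + [17·9 − (-1)·(-6)]| = 570, so the area is 285.
Along each edge there are gcd(|Δx|,|Δy|)+1 lattice points, so counting each shared vertex once the boundary has gcd(20,15) + gcd(2,30) + gcd(18,15) = 5+2+3 = 10.
By Pick's theorem A = I + B/2 − 1, so I = 285 − 10/2 + 1 = 281.

281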